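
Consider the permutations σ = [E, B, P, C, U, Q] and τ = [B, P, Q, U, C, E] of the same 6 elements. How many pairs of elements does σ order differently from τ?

There are 8 discordant pairs.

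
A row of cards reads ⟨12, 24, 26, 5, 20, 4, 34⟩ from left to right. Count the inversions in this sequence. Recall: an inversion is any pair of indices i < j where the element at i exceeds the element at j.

10 inversions

For each element, count later entries that are smaller:
12 → 5, 4 → 2
24 → 5, 20, 4 → 3
26 → 5, 20, 4 → 3
5 → 4 → 1
20 → 4 → 1
4 → none → 0
34 → none → 0
Sum: 2 + 3 + 3 + 1 + 1 + 0 + 0 = 10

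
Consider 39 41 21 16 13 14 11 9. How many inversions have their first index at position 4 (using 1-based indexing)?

4 such elements

The element at index 4 is 16.
Elements after it: 13, 14, 11, 9
Those smaller than 16: 13, 14, 11, 9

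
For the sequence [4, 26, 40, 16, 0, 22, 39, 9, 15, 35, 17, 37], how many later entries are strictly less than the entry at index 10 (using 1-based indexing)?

1

The element at index 10 is 35.
Elements after it: 17, 37
Those smaller than 35: 17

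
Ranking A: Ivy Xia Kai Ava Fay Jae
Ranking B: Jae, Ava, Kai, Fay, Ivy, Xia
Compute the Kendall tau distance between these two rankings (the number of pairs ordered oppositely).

12

Assign each item its position (1..6) in the first ordering, then rewrite the second ordering as that position sequence:
positions: Ivy→1, Xia→2, Kai→3, Ava→4, Fay→5, Jae→6
second ordering as positions: [6, 4, 3, 5, 1, 2]
Discordant pairs = inversions in this position sequence.
6: 4, 3, 5, 1, 2 → 5
4: 3, 1, 2 → 3
3: 1, 2 → 2
5: 1, 2 → 2
1: 0
2: 0
Total: 5 + 3 + 2 + 2 + 0 + 0 = 12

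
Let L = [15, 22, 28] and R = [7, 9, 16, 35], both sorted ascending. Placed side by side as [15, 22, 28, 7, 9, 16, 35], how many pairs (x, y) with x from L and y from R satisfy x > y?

8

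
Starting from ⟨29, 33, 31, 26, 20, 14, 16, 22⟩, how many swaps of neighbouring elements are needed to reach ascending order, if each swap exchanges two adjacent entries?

Each adjacent swap fixes exactly one inversion, so the minimum swap count equals the number of inversions.
Count inversions — for each element, later elements that are smaller:
29: 26, 20, 14, 16, 22 → 5
33: 31, 26, 20, 14, 16, 22 → 6
31: 26, 20, 14, 16, 22 → 5
26: 20, 14, 16, 22 → 4
20: 14, 16 → 2
14: none → 0
16: none → 0
22: none → 0
Total inversions: 5 + 6 + 5 + 4 + 2 + 0 + 0 + 0 = 22

Swaps: 22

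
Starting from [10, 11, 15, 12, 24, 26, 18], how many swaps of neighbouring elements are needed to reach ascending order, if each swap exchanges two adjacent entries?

3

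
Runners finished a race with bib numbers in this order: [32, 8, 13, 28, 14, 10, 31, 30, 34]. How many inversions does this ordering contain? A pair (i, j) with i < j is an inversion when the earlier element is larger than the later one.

Inversions: 12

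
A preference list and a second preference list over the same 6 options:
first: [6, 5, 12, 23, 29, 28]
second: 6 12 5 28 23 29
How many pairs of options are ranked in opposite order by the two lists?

Pairs: 3

Assign each item its position (1..6) in the first ordering, then rewrite the second ordering as that position sequence:
positions: 6→1, 5→2, 12→3, 23→4, 29→5, 28→6
second ordering as positions: [1, 3, 2, 6, 4, 5]
Discordant pairs = inversions in this position sequence.
1: 0
3: 2 → 1
2: 0
6: 4, 5 → 2
4: 0
5: 0
Total: 0 + 1 + 0 + 2 + 0 + 0 = 3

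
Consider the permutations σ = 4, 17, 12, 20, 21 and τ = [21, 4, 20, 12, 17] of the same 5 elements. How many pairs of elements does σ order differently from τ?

7 discordant pairs

Assign each item its position (1..5) in the first ordering, then rewrite the second ordering as that position sequence:
positions: 4→1, 17→2, 12→3, 20→4, 21→5
second ordering as positions: [5, 1, 4, 3, 2]
Discordant pairs = inversions in this position sequence.
5: 1, 4, 3, 2 → 4
1: 0
4: 3, 2 → 2
3: 2 → 1
2: 0
Total: 4 + 0 + 2 + 1 + 0 = 7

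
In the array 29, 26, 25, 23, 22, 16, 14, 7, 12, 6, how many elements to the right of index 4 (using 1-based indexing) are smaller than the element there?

6

The element at index 4 is 23.
Elements after it: 22, 16, 14, 7, 12, 6
Those smaller than 23: 22, 16, 14, 7, 12, 6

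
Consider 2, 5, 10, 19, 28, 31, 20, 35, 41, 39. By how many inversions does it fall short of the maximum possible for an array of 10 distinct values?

Maximum inversions for 10 distinct elements is C(10, 2) = 10·9/2 = 45.
Current inversions — for each element, count later smaller elements:
2: 0
5: 0
10: 0
19: 0
28: 1
31: 1
20: 0
35: 0
41: 1
39: 0
Current total: 0 + 0 + 0 + 0 + 1 + 1 + 0 + 0 + 1 + 0 = 3
Shortfall: 45 − 3 = 42

42 inversions short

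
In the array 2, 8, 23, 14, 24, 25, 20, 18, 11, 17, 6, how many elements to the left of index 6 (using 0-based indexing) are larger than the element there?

The element at index 6 is 20.
Elements before it: 2, 8, 23, 14, 24, 25
Those larger than 20: 23, 24, 25

3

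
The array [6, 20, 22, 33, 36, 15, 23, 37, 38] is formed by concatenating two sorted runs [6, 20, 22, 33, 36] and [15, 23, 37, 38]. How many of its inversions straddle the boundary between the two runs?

Take each right-half value and tally the left-half values above it:
r = 15: 20, 22, 33, 36 → 4
r = 23: 33, 36 → 2
r = 37: none → 0
r = 38: none → 0
Cross-inversions: 4 + 2 + 0 + 0 = 6

6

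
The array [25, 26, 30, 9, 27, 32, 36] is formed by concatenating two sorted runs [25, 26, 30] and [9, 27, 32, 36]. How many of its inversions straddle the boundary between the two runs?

4 cross-inversions

For each element r of the right run, count left-run elements greater than r:
r = 9: 25, 26, 30 → 3
r = 27: 30 → 1
r = 32: none → 0
r = 36: none → 0
Cross-inversions: 3 + 1 + 0 + 0 = 4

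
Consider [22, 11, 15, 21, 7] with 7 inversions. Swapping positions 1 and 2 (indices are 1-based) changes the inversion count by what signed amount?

Positions 1 and 2 hold 22 and 11; after swapping, the array is [11, 22, 15, 21, 7].
Element-by-element contributions:
11: 1
22: 3
15: 1
21: 1
7: 0
Sum: 1 + 3 + 1 + 1 + 0 = 6
Change: 6 − 7 = -1

-1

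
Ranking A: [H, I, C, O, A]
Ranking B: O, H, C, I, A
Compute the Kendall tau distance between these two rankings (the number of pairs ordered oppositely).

4

Assign each item its position (1..5) in the first ordering, then rewrite the second ordering as that position sequence:
positions: H→1, I→2, C→3, O→4, A→5
second ordering as positions: [4, 1, 3, 2, 5]
Discordant pairs = inversions in this position sequence.
4: 1, 3, 2 → 3
1: 0
3: 2 → 1
2: 0
5: 0
Total: 3 + 0 + 1 + 0 + 0 = 4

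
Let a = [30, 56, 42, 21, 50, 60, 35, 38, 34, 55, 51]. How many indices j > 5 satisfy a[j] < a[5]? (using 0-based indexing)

5

The element at index 5 is 60.
Elements after it: 35, 38, 34, 55, 51
Those smaller than 60: 35, 38, 34, 55, 51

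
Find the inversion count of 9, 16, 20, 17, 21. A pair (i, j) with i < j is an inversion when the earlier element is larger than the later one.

1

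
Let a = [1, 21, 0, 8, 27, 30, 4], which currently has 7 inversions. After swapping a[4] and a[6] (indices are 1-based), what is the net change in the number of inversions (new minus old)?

+3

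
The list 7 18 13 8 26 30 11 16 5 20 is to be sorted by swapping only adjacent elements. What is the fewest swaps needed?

Each adjacent swap fixes exactly one inversion, so the minimum swap count equals the number of inversions.
Count inversions — for each element, later elements that are smaller:
7: 5 → 1
18: 13, 8, 11, 16, 5 → 5
13: 8, 11, 5 → 3
8: 5 → 1
26: 11, 16, 5, 20 → 4
30: 11, 16, 5, 20 → 4
11: 5 → 1
16: 5 → 1
5: none → 0
20: none → 0
Total inversions: 1 + 5 + 3 + 1 + 4 + 4 + 1 + 1 + 0 + 0 = 20

20 adjacent swaps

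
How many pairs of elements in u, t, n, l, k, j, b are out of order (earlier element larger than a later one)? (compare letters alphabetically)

21

For each element, count later entries that are smaller:
u → t, n, l, k, j, b → 6
t → n, l, k, j, b → 5
n → l, k, j, b → 4
l → k, j, b → 3
k → j, b → 2
j → b → 1
b → none → 0
Sum: 6 + 5 + 4 + 3 + 2 + 1 + 0 = 21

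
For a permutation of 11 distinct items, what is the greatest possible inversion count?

Inversions: 55

A reversed (strictly descending) arrangement makes every pair an inversion, giving C(11, 2) inversions.
C(11, 2) = 11·10/2 = 55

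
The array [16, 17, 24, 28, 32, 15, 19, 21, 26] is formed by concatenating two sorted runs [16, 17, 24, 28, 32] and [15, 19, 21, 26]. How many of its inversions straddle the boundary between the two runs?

For each element r of the right run, count left-run elements greater than r:
r = 15: 16, 17, 24, 28, 32 → 5
r = 19: 24, 28, 32 → 3
r = 21: 24, 28, 32 → 3
r = 26: 28, 32 → 2
Cross-inversions: 5 + 3 + 3 + 2 = 13

Split inversions: 13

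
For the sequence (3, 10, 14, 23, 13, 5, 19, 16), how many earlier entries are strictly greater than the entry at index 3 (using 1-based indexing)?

0

The element at index 3 is 14.
Elements before it: 3, 10
None of them are larger than 14.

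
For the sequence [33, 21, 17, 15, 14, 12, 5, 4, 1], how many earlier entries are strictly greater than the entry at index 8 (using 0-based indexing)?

8

The element at index 8 is 1.
Elements before it: 33, 21, 17, 15, 14, 12, 5, 4
Those larger than 1: 33, 21, 17, 15, 14, 12, 5, 4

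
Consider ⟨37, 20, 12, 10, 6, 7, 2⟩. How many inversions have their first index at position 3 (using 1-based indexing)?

The element at index 3 is 12.
Elements after it: 10, 6, 7, 2
Those smaller than 12: 10, 6, 7, 2

4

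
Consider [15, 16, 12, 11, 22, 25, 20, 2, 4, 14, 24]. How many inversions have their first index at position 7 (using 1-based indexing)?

The element at index 7 is 20.
Elements after it: 2, 4, 14, 24
Those smaller than 20: 2, 4, 14

3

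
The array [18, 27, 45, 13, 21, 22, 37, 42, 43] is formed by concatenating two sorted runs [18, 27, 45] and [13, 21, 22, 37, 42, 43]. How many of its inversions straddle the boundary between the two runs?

10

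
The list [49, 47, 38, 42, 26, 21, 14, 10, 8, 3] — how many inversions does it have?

44

For each element, count later entries that are smaller:
49: 9
47: 8
38: 6
42: 6
26: 5
21: 4
14: 3
10: 2
8: 1
3: 0
Sum: 9 + 8 + 6 + 6 + 5 + 4 + 3 + 2 + 1 + 0 = 44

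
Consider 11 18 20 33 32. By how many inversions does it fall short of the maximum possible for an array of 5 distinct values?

Maximum inversions for 5 distinct elements is C(5, 2) = 5·4/2 = 10.
Current inversions — for each element, count later smaller elements:
11: 0
18: 0
20: 0
33: 1
32: 0
Current total: 0 + 0 + 0 + 1 + 0 = 1
Shortfall: 10 − 1 = 9

9 inversions short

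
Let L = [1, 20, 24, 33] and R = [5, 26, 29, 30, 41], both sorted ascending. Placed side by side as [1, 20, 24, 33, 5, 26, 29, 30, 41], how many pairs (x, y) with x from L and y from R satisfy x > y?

6

Count, for every r in R, how many entries of L exceed r:
r = 5: 20, 24, 33 → 3
r = 26: 33 → 1
r = 29: 33 → 1
r = 30: 33 → 1
r = 41: none → 0
Cross-inversions: 3 + 1 + 1 + 1 + 0 = 6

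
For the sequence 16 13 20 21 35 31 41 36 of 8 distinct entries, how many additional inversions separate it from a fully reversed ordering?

25 inversions short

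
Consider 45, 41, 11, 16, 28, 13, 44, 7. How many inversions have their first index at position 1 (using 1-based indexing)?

7

The element at index 1 is 45.
Elements after it: 41, 11, 16, 28, 13, 44, 7
Those smaller than 45: 41, 11, 16, 28, 13, 44, 7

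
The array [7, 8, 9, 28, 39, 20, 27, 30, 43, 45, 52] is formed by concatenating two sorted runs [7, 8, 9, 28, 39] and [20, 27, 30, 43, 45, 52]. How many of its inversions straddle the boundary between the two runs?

5

For each element r of the right run, count left-run elements greater than r:
r = 20: 28, 39 → 2
r = 27: 28, 39 → 2
r = 30: 39 → 1
r = 43: none → 0
r = 45: none → 0
r = 52: none → 0
Cross-inversions: 2 + 2 + 1 + 0 + 0 + 0 = 5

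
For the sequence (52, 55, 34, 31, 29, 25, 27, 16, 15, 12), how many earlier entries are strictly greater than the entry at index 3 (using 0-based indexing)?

The element at index 3 is 31.
Elements before it: 52, 55, 34
Those larger than 31: 52, 55, 34

3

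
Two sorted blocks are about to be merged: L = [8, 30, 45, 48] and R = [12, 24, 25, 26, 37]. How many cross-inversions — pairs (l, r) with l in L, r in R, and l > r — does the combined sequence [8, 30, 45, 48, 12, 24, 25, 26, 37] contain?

There are 14 cross-inversions.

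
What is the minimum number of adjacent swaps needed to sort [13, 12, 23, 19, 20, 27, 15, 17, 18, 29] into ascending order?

15

The minimum number of adjacent swaps to sort an array equals its inversion count, since every such swap removes exactly one inversion.
Count inversions — for each element, later elements that are smaller:
13: 12 → 1
12: none → 0
23: 19, 20, 15, 17, 18 → 5
19: 15, 17, 18 → 3
20: 15, 17, 18 → 3
27: 15, 17, 18 → 3
15: none → 0
17: none → 0
18: none → 0
29: none → 0
Total inversions: 1 + 0 + 5 + 3 + 3 + 3 + 0 + 0 + 0 + 0 = 15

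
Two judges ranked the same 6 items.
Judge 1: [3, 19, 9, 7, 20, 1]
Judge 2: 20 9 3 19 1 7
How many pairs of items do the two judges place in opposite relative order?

7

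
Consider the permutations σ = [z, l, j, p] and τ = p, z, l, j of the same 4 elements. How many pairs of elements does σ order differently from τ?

There are 3 discordant pairs.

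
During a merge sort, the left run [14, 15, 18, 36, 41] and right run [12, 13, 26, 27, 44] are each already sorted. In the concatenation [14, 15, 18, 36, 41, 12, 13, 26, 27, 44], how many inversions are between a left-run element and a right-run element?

Split inversions: 14

Take each right-half value and tally the left-half values above it:
r = 12: 14, 15, 18, 36, 41 → 5
r = 13: 14, 15, 18, 36, 41 → 5
r = 26: 36, 41 → 2
r = 27: 36, 41 → 2
r = 44: none → 0
Cross-inversions: 5 + 5 + 2 + 2 + 0 = 14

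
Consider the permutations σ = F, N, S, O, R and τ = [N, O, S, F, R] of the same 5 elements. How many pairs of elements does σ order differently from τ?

Assign each item its position (1..5) in the first ordering, then rewrite the second ordering as that position sequence:
positions: F→1, N→2, S→3, O→4, R→5
second ordering as positions: [2, 4, 3, 1, 5]
Discordant pairs = inversions in this position sequence.
2: 1 → 1
4: 3, 1 → 2
3: 1 → 1
1: 0
5: 0
Total: 1 + 2 + 1 + 0 + 0 = 4

4 discordant pairs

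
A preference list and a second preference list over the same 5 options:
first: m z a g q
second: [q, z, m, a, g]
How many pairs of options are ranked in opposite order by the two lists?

5

Assign each item its position (1..5) in the first ordering, then rewrite the second ordering as that position sequence:
positions: m→1, z→2, a→3, g→4, q→5
second ordering as positions: [5, 2, 1, 3, 4]
Discordant pairs = inversions in this position sequence.
5: 2, 1, 3, 4 → 4
2: 1 → 1
1: 0
3: 0
4: 0
Total: 4 + 1 + 0 + 0 + 0 = 5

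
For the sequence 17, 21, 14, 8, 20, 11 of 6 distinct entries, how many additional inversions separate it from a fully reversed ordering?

Maximum inversions for 6 distinct elements is C(6, 2) = 6·5/2 = 15.
Current inversions — for each element, count later smaller elements:
17: 3
21: 4
14: 2
8: 0
20: 1
11: 0
Current total: 3 + 4 + 2 + 0 + 1 + 0 = 10
Shortfall: 15 − 10 = 5

5 inversions short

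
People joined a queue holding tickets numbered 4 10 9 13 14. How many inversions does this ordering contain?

Count, for each position, how many later elements it exceeds:
4: 0
10: 1
9: 0
13: 0
14: 0
Sum: 0 + 1 + 0 + 0 + 0 = 1

1 out-of-order pair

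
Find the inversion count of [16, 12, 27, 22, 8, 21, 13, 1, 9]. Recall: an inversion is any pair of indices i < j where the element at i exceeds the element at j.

There are 25 out-of-order pairs.

Element-by-element contributions:
16: 5
12: 3
27: 6
22: 5
8: 1
21: 3
13: 2
1: 0
9: 0
Sum: 5 + 3 + 6 + 5 + 1 + 3 + 2 + 0 + 0 = 25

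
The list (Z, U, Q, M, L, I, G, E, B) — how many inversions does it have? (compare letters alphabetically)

Inversions: 36

Count, for each position, how many later elements it exceeds:
Z: 8
U: 7
Q: 6
M: 5
L: 4
I: 3
G: 2
E: 1
B: 0
Sum: 8 + 7 + 6 + 5 + 4 + 3 + 2 + 1 + 0 = 36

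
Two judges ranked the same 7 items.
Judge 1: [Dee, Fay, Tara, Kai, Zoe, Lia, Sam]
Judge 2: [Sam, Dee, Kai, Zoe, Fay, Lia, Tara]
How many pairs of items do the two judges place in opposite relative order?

11 discordant pairs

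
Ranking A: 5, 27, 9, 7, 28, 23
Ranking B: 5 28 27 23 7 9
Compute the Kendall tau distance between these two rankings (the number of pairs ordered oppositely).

6 discordant pairs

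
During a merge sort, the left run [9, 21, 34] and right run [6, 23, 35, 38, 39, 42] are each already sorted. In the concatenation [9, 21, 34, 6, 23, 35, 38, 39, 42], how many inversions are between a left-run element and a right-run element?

For each element r of the right run, count left-run elements greater than r:
r = 6: 9, 21, 34 → 3
r = 23: 34 → 1
r = 35: none → 0
r = 38: none → 0
r = 39: none → 0
r = 42: none → 0
Cross-inversions: 3 + 1 + 0 + 0 + 0 + 0 = 4

4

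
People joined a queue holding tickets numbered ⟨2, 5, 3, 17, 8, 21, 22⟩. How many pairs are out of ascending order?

Out-of-order pairs: 2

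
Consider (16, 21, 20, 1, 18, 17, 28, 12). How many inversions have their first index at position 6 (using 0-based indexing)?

1

The element at index 6 is 28.
Elements after it: 12
Those smaller than 28: 12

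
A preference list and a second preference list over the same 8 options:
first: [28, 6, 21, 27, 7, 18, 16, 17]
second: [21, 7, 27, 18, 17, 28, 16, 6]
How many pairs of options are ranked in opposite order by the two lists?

Assign each item its position (1..8) in the first ordering, then rewrite the second ordering as that position sequence:
positions: 28→1, 6→2, 21→3, 27→4, 7→5, 18→6, 16→7, 17→8
second ordering as positions: [3, 5, 4, 6, 8, 1, 7, 2]
Discordant pairs = inversions in this position sequence.
3: 1, 2 → 2
5: 4, 1, 2 → 3
4: 1, 2 → 2
6: 1, 2 → 2
8: 1, 7, 2 → 3
1: 0
7: 2 → 1
2: 0
Total: 2 + 3 + 2 + 2 + 3 + 0 + 1 + 0 = 13

Pairs: 13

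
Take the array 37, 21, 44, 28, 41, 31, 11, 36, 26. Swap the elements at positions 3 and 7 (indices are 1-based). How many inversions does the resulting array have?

15 inversions

Positions 3 and 7 hold 44 and 11; after swapping, the array is [37, 21, 11, 28, 41, 31, 44, 36, 26].
Element-by-element contributions:
37: 6
21: 1
11: 0
28: 1
41: 3
31: 1
44: 2
36: 1
26: 0
Sum: 6 + 1 + 0 + 1 + 3 + 1 + 2 + 1 + 0 = 15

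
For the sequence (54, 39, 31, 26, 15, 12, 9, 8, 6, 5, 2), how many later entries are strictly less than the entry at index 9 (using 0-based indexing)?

1

The element at index 9 is 5.
Elements after it: 2
Those smaller than 5: 2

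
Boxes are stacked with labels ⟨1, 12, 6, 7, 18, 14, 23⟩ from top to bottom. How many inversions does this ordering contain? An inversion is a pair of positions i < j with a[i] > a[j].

3

Out-of-order index pairs (0-indexed):
(1,2): 12 > 6
(1,3): 12 > 7
(4,5): 18 > 14
That's 3 pairs.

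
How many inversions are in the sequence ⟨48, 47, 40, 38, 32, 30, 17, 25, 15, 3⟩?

44

Element-by-element contributions:
48 → 47, 40, 38, 32, 30, 17, 25, 15, 3 → 9
47 → 40, 38, 32, 30, 17, 25, 15, 3 → 8
40 → 38, 32, 30, 17, 25, 15, 3 → 7
38 → 32, 30, 17, 25, 15, 3 → 6
32 → 30, 17, 25, 15, 3 → 5
30 → 17, 25, 15, 3 → 4
17 → 15, 3 → 2
25 → 15, 3 → 2
15 → 3 → 1
3 → none → 0
Sum: 9 + 8 + 7 + 6 + 5 + 4 + 2 + 2 + 1 + 0 = 44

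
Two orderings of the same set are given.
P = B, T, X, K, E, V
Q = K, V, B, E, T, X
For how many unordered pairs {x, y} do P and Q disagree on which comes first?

Disagreeing pairs: 9

Assign each item its position (1..6) in the first ordering, then rewrite the second ordering as that position sequence:
positions: B→1, T→2, X→3, K→4, E→5, V→6
second ordering as positions: [4, 6, 1, 5, 2, 3]
Discordant pairs = inversions in this position sequence.
4: 1, 2, 3 → 3
6: 1, 5, 2, 3 → 4
1: 0
5: 2, 3 → 2
2: 0
3: 0
Total: 3 + 4 + 0 + 2 + 0 + 0 = 9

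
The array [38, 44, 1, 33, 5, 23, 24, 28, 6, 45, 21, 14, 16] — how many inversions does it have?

45 inversions

Sweep left to right; for each value list the smaller values that follow it:
38: 10
44: 10
1: 0
33: 8
5: 0
23: 4
24: 4
28: 4
6: 0
45: 3
21: 2
14: 0
16: 0
Sum: 10 + 10 + 0 + 8 + 0 + 4 + 4 + 4 + 0 + 3 + 2 + 0 + 0 = 45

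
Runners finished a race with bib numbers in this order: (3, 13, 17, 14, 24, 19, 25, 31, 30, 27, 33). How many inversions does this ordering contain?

5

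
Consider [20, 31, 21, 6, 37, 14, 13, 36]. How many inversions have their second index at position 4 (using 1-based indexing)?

The element at index 4 is 6.
Elements before it: 20, 31, 21
Those larger than 6: 20, 31, 21

3 such elements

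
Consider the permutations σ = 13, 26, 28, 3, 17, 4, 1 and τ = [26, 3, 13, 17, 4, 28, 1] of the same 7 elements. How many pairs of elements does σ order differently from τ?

Assign each item its position (1..7) in the first ordering, then rewrite the second ordering as that position sequence:
positions: 13→1, 26→2, 28→3, 3→4, 17→5, 4→6, 1→7
second ordering as positions: [2, 4, 1, 5, 6, 3, 7]
Discordant pairs = inversions in this position sequence.
2: 1 → 1
4: 1, 3 → 2
1: 0
5: 3 → 1
6: 3 → 1
3: 0
7: 0
Total: 1 + 2 + 0 + 1 + 1 + 0 + 0 = 5

5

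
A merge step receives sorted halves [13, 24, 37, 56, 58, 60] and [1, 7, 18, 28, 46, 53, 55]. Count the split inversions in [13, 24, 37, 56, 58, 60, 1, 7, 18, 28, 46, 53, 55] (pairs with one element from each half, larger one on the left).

30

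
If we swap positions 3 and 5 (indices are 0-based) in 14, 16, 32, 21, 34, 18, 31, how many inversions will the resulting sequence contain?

5

Positions 3 and 5 hold 21 and 18; after swapping, the array is [14, 16, 32, 18, 34, 21, 31].
For each element, count later entries that are smaller:
14: 0
16: 0
32: 3
18: 0
34: 2
21: 0
31: 0
Sum: 0 + 0 + 3 + 0 + 2 + 0 + 0 = 5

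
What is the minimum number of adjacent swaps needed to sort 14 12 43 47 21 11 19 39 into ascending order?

13

The minimum number of adjacent swaps to sort an array equals its inversion count, since every such swap removes exactly one inversion.
Count inversions — for each element, later elements that are smaller:
14: 12, 11 → 2
12: 11 → 1
43: 21, 11, 19, 39 → 4
47: 21, 11, 19, 39 → 4
21: 11, 19 → 2
11: none → 0
19: none → 0
39: none → 0
Total inversions: 2 + 1 + 4 + 4 + 2 + 0 + 0 + 0 = 13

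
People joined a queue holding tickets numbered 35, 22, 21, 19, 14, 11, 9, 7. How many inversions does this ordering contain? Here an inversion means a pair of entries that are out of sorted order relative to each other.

Element-by-element contributions:
35: 7
22: 6
21: 5
19: 4
14: 3
11: 2
9: 1
7: 0
Sum: 7 + 6 + 5 + 4 + 3 + 2 + 1 + 0 = 28

Inversions: 28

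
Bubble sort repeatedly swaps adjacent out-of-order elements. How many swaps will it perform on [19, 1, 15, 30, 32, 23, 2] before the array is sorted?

Each adjacent swap fixes exactly one inversion, so the minimum swap count equals the number of inversions.
Count inversions — for each element, later elements that are smaller:
19: 1, 15, 2 → 3
1: none → 0
15: 2 → 1
30: 23, 2 → 2
32: 23, 2 → 2
23: 2 → 1
2: none → 0
Total inversions: 3 + 0 + 1 + 2 + 2 + 1 + 0 = 9

Swaps: 9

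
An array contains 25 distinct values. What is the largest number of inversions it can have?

Inversions: 300

The maximum occurs when the array is in strictly decreasing order: every one of the C(25, 2) pairs is inverted.
C(25, 2) = 25·24/2 = 300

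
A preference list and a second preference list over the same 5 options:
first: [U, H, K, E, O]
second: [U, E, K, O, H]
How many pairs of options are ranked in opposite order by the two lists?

4

Assign each item its position (1..5) in the first ordering, then rewrite the second ordering as that position sequence:
positions: U→1, H→2, K→3, E→4, O→5
second ordering as positions: [1, 4, 3, 5, 2]
Discordant pairs = inversions in this position sequence.
1: 0
4: 3, 2 → 2
3: 2 → 1
5: 2 → 1
2: 0
Total: 0 + 2 + 1 + 1 + 0 = 4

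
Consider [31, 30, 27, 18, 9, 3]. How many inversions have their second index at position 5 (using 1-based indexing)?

4

The element at index 5 is 9.
Elements before it: 31, 30, 27, 18
Those larger than 9: 31, 30, 27, 18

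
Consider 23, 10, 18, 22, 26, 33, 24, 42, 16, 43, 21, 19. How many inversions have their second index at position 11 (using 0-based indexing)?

The element at index 11 is 19.
Elements before it: 23, 10, 18, 22, 26, 33, 24, 42, 16, 43, 21
Those larger than 19: 23, 22, 26, 33, 24, 42, 43, 21

8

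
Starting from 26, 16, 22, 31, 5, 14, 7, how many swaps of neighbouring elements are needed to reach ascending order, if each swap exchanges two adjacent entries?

The minimum number of adjacent swaps to sort an array equals its inversion count, since every such swap removes exactly one inversion.
Count inversions — for each element, later elements that are smaller:
26: 16, 22, 5, 14, 7 → 5
16: 5, 14, 7 → 3
22: 5, 14, 7 → 3
31: 5, 14, 7 → 3
5: none → 0
14: 7 → 1
7: none → 0
Total inversions: 5 + 3 + 3 + 3 + 0 + 1 + 0 = 15

There are 15 adjacent swaps.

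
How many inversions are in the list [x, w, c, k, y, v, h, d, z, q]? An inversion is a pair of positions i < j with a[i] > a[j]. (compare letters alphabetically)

Element-by-element contributions:
x → w, c, k, v, h, d, q → 7
w → c, k, v, h, d, q → 6
c → none → 0
k → h, d → 2
y → v, h, d, q → 4
v → h, d, q → 3
h → d → 1
d → none → 0
z → q → 1
q → none → 0
Sum: 7 + 6 + 0 + 2 + 4 + 3 + 1 + 0 + 1 + 0 = 24

Out-of-order pairs: 24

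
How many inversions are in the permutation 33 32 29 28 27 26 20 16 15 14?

For each element, count later entries that are smaller:
33 → 32, 29, 28, 27, 26, 20, 16, 15, 14 → 9
32 → 29, 28, 27, 26, 20, 16, 15, 14 → 8
29 → 28, 27, 26, 20, 16, 15, 14 → 7
28 → 27, 26, 20, 16, 15, 14 → 6
27 → 26, 20, 16, 15, 14 → 5
26 → 20, 16, 15, 14 → 4
20 → 16, 15, 14 → 3
16 → 15, 14 → 2
15 → 14 → 1
14 → none → 0
Sum: 9 + 8 + 7 + 6 + 5 + 4 + 3 + 2 + 1 + 0 = 45

45 inversions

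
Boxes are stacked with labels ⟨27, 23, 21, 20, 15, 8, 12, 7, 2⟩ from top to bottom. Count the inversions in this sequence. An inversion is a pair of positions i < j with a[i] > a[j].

Sweep left to right; for each value list the smaller values that follow it:
27: 8
23: 7
21: 6
20: 5
15: 4
8: 2
12: 2
7: 1
2: 0
Sum: 8 + 7 + 6 + 5 + 4 + 2 + 2 + 1 + 0 = 35

35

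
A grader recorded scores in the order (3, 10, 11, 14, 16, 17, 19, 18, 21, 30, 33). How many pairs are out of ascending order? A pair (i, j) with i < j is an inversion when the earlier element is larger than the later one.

Count, for each position, how many later elements it exceeds:
3: 0
10: 0
11: 0
14: 0
16: 0
17: 0
19: 1
18: 0
21: 0
30: 0
33: 0
Sum: 0 + 0 + 0 + 0 + 0 + 0 + 1 + 0 + 0 + 0 + 0 = 1

1 inversion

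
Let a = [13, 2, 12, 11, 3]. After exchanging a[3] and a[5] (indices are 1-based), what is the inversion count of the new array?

Positions 3 and 5 hold 12 and 3; after swapping, the array is [13, 2, 3, 11, 12].
Count, for each position, how many later elements it exceeds:
13: 4
2: 0
3: 0
11: 0
12: 0
Sum: 4 + 0 + 0 + 0 + 0 = 4

4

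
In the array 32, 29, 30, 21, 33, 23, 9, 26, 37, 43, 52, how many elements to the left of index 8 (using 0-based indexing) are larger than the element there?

0

The element at index 8 is 37.
Elements before it: 32, 29, 30, 21, 33, 23, 9, 26
None of them are larger than 37.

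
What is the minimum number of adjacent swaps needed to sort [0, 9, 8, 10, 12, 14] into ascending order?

1

Each adjacent swap fixes exactly one inversion, so the minimum swap count equals the number of inversions.
Count inversions — for each element, later elements that are smaller:
0: none → 0
9: 8 → 1
8: none → 0
10: none → 0
12: none → 0
14: none → 0
Total inversions: 0 + 1 + 0 + 0 + 0 + 0 = 1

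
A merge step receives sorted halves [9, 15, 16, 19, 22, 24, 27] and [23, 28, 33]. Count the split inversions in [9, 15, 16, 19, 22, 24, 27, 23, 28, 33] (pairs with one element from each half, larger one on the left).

Count, for every r in R, how many entries of L exceed r:
r = 23: 24, 27 → 2
r = 28: none → 0
r = 33: none → 0
Cross-inversions: 2 + 0 + 0 = 2

2 split inversions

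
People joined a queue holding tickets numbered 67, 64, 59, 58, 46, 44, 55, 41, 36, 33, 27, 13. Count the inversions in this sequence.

For each element, count later entries that are smaller:
67 → 64, 59, 58, 46, 44, 55, 41, 36, 33, 27, 13 → 11
64 → 59, 58, 46, 44, 55, 41, 36, 33, 27, 13 → 10
59 → 58, 46, 44, 55, 41, 36, 33, 27, 13 → 9
58 → 46, 44, 55, 41, 36, 33, 27, 13 → 8
46 → 44, 41, 36, 33, 27, 13 → 6
44 → 41, 36, 33, 27, 13 → 5
55 → 41, 36, 33, 27, 13 → 5
41 → 36, 33, 27, 13 → 4
36 → 33, 27, 13 → 3
33 → 27, 13 → 2
27 → 13 → 1
13 → none → 0
Sum: 11 + 10 + 9 + 8 + 6 + 5 + 5 + 4 + 3 + 2 + 1 + 0 = 64

64 inversions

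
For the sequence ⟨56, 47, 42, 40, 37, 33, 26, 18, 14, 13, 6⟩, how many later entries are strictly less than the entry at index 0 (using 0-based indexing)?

10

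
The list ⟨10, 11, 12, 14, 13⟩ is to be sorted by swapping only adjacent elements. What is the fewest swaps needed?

1

Minimum adjacent swaps = number of inversions (each swap of adjacent out-of-order elements removes one inversion and no swap can remove more).
Count inversions — for each element, later elements that are smaller:
10: none → 0
11: none → 0
12: none → 0
14: 13 → 1
13: none → 0
Total inversions: 0 + 0 + 0 + 1 + 0 = 1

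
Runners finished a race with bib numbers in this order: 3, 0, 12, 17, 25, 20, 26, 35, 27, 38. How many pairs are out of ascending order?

3

Element-by-element contributions:
3 → 0 → 1
0 → none → 0
12 → none → 0
17 → none → 0
25 → 20 → 1
20 → none → 0
26 → none → 0
35 → 27 → 1
27 → none → 0
38 → none → 0
Sum: 1 + 0 + 0 + 0 + 1 + 0 + 0 + 1 + 0 + 0 = 3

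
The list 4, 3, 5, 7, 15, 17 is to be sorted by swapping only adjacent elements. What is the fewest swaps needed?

1 swap

The minimum number of adjacent swaps to sort an array equals its inversion count, since every such swap removes exactly one inversion.
Count inversions — for each element, later elements that are smaller:
4: 3 → 1
3: none → 0
5: none → 0
7: none → 0
15: none → 0
17: none → 0
Total inversions: 1 + 0 + 0 + 0 + 0 + 0 = 1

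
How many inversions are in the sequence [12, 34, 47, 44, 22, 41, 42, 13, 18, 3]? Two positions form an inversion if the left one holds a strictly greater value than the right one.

29 inversions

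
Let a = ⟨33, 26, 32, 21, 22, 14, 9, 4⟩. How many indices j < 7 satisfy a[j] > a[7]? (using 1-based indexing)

The element at index 7 is 9.
Elements before it: 33, 26, 32, 21, 22, 14
Those larger than 9: 33, 26, 32, 21, 22, 14

6 such elements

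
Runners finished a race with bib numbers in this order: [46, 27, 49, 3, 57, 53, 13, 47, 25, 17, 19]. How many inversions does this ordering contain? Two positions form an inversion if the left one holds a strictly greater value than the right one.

33

Count, for each position, how many later elements it exceeds:
46 → 27, 3, 13, 25, 17, 19 → 6
27 → 3, 13, 25, 17, 19 → 5
49 → 3, 13, 47, 25, 17, 19 → 6
3 → none → 0
57 → 53, 13, 47, 25, 17, 19 → 6
53 → 13, 47, 25, 17, 19 → 5
13 → none → 0
47 → 25, 17, 19 → 3
25 → 17, 19 → 2
17 → none → 0
19 → none → 0
Sum: 6 + 5 + 6 + 0 + 6 + 5 + 0 + 3 + 2 + 0 + 0 = 33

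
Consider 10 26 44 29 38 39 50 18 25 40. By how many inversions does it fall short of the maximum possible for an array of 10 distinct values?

28

Maximum inversions for 10 distinct elements is C(10, 2) = 10·9/2 = 45.
Current inversions — for each element, count later smaller elements:
10: 0
26: 2
44: 6
29: 2
38: 2
39: 2
50: 3
18: 0
25: 0
40: 0
Current total: 0 + 2 + 6 + 2 + 2 + 2 + 3 + 0 + 0 + 0 = 17
Shortfall: 45 − 17 = 28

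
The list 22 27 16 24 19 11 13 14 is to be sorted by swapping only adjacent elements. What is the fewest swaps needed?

21

Each adjacent swap fixes exactly one inversion, so the minimum swap count equals the number of inversions.
Count inversions — for each element, later elements that are smaller:
22: 16, 19, 11, 13, 14 → 5
27: 16, 24, 19, 11, 13, 14 → 6
16: 11, 13, 14 → 3
24: 19, 11, 13, 14 → 4
19: 11, 13, 14 → 3
11: none → 0
13: none → 0
14: none → 0
Total inversions: 5 + 6 + 3 + 4 + 3 + 0 + 0 + 0 = 21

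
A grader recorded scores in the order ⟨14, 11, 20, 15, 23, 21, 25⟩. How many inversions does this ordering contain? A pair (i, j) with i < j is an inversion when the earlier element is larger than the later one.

Inversion pairs (indices are 1-based):
(1,2): 14 > 11
(3,4): 20 > 15
(5,6): 23 > 21
That's 3 pairs.

There are 3 inversions.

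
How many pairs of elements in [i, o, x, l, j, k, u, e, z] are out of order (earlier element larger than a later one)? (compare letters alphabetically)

16

Sweep left to right; for each value list the smaller values that follow it:
i → e → 1
o → l, j, k, e → 4
x → l, j, k, u, e → 5
l → j, k, e → 3
j → e → 1
k → e → 1
u → e → 1
e → none → 0
z → none → 0
Sum: 1 + 4 + 5 + 3 + 1 + 1 + 1 + 0 + 0 = 16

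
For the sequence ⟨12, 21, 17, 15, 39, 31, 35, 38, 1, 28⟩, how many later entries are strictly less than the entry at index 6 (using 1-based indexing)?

The element at index 6 is 31.
Elements after it: 35, 38, 1, 28
Those smaller than 31: 1, 28

2 such elements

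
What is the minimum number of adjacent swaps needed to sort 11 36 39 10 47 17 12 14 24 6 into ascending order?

The minimum number of adjacent swaps to sort an array equals its inversion count, since every such swap removes exactly one inversion.
Count inversions — for each element, later elements that are smaller:
11: 10, 6 → 2
36: 10, 17, 12, 14, 24, 6 → 6
39: 10, 17, 12, 14, 24, 6 → 6
10: 6 → 1
47: 17, 12, 14, 24, 6 → 5
17: 12, 14, 6 → 3
12: 6 → 1
14: 6 → 1
24: 6 → 1
6: none → 0
Total inversions: 2 + 6 + 6 + 1 + 5 + 3 + 1 + 1 + 1 + 0 = 26

26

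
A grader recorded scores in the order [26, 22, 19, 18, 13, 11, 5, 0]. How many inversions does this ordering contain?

Inversions: 28

Sweep left to right; for each value list the smaller values that follow it:
26 → 22, 19, 18, 13, 11, 5, 0 → 7
22 → 19, 18, 13, 11, 5, 0 → 6
19 → 18, 13, 11, 5, 0 → 5
18 → 13, 11, 5, 0 → 4
13 → 11, 5, 0 → 3
11 → 5, 0 → 2
5 → 0 → 1
0 → none → 0
Sum: 7 + 6 + 5 + 4 + 3 + 2 + 1 + 0 = 28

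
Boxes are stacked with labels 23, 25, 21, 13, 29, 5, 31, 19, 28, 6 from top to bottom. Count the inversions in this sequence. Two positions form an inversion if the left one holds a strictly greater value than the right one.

Count, for each position, how many later elements it exceeds:
23 → 21, 13, 5, 19, 6 → 5
25 → 21, 13, 5, 19, 6 → 5
21 → 13, 5, 19, 6 → 4
13 → 5, 6 → 2
29 → 5, 19, 28, 6 → 4
5 → none → 0
31 → 19, 28, 6 → 3
19 → 6 → 1
28 → 6 → 1
6 → none → 0
Sum: 5 + 5 + 4 + 2 + 4 + 0 + 3 + 1 + 1 + 0 = 25

Out-of-order pairs: 25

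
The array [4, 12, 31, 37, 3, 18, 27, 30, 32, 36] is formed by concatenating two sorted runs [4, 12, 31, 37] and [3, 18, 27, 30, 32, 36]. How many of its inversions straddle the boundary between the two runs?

12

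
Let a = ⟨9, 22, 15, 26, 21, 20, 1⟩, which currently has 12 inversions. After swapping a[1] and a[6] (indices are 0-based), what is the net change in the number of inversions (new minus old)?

-7

Positions 1 and 6 hold 22 and 1; after swapping, the array is [9, 1, 15, 26, 21, 20, 22].
Element-by-element contributions:
9: 1
1: 0
15: 0
26: 3
21: 1
20: 0
22: 0
Sum: 1 + 0 + 0 + 3 + 1 + 0 + 0 = 5
Change: 5 − 12 = -7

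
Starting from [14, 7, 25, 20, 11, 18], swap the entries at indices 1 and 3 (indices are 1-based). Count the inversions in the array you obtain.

8

Positions 1 and 3 hold 14 and 25; after swapping, the array is [25, 7, 14, 20, 11, 18].
Element-by-element contributions:
25: 5
7: 0
14: 1
20: 2
11: 0
18: 0
Sum: 5 + 0 + 1 + 2 + 0 + 0 = 8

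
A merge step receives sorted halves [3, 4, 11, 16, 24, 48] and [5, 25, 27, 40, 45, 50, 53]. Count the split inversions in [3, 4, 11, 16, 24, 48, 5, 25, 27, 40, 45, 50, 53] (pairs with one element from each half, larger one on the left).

8 split inversions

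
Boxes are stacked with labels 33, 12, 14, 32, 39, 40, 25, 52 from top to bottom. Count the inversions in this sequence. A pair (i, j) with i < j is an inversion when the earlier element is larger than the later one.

Element-by-element contributions:
33 → 12, 14, 32, 25 → 4
12 → none → 0
14 → none → 0
32 → 25 → 1
39 → 25 → 1
40 → 25 → 1
25 → none → 0
52 → none → 0
Sum: 4 + 0 + 0 + 1 + 1 + 1 + 0 + 0 = 7

7 out-of-order pairs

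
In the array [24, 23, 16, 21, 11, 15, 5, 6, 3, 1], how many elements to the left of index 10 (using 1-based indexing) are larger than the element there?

9 such elements

The element at index 10 is 1.
Elements before it: 24, 23, 16, 21, 11, 15, 5, 6, 3
Those larger than 1: 24, 23, 16, 21, 11, 15, 5, 6, 3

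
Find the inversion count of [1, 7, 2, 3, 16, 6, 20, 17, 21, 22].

Element-by-element contributions:
1 → none → 0
7 → 2, 3, 6 → 3
2 → none → 0
3 → none → 0
16 → 6 → 1
6 → none → 0
20 → 17 → 1
17 → none → 0
21 → none → 0
22 → none → 0
Sum: 0 + 3 + 0 + 0 + 1 + 0 + 1 + 0 + 0 + 0 = 5

There are 5 inversions.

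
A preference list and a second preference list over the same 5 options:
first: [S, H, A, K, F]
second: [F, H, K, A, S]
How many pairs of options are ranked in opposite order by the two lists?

8

Assign each item its position (1..5) in the first ordering, then rewrite the second ordering as that position sequence:
positions: S→1, H→2, A→3, K→4, F→5
second ordering as positions: [5, 2, 4, 3, 1]
Discordant pairs = inversions in this position sequence.
5: 2, 4, 3, 1 → 4
2: 1 → 1
4: 3, 1 → 2
3: 1 → 1
1: 0
Total: 4 + 1 + 2 + 1 + 0 = 8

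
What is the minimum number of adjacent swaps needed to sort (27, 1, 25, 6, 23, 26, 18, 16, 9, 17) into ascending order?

27 adjacent swaps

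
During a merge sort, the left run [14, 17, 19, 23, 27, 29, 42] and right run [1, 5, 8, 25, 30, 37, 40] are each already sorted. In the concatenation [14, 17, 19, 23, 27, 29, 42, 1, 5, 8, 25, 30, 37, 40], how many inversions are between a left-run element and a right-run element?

27 split inversions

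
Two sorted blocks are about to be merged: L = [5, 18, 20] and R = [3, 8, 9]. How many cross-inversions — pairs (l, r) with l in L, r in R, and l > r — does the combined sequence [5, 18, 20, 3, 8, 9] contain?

7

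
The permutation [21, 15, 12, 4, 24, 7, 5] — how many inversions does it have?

Count, for each position, how many later elements it exceeds:
21: 5
15: 4
12: 3
4: 0
24: 2
7: 1
5: 0
Sum: 5 + 4 + 3 + 0 + 2 + 1 + 0 = 15

15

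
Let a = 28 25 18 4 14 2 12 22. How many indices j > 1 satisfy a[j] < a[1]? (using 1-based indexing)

The element at index 1 is 28.
Elements after it: 25, 18, 4, 14, 2, 12, 22
Those smaller than 28: 25, 18, 4, 14, 2, 12, 22

7 such elements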